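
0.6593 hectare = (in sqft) 7.097e+04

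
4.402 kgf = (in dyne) 4.317e+06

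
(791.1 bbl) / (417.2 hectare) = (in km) 3.015e-08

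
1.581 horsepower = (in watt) 1179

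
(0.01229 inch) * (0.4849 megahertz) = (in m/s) 151.4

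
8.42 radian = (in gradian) 536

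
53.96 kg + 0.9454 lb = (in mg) 5.439e+07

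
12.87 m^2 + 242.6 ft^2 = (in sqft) 381.1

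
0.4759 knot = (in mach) 0.000719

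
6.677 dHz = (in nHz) 6.677e+08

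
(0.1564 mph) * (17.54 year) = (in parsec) 1.253e-09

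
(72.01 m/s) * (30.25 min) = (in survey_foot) 4.288e+05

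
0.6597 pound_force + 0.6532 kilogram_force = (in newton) 9.34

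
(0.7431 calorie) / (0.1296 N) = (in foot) 78.71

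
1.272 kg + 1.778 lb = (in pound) 4.582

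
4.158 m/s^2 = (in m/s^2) 4.158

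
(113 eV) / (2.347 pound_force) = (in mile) 1.078e-21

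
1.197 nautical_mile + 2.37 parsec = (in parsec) 2.37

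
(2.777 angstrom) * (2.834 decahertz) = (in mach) 2.311e-11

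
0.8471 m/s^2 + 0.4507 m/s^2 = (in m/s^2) 1.298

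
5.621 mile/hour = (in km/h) 9.046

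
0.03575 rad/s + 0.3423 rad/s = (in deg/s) 21.66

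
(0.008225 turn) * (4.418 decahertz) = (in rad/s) 2.283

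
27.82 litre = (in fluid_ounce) 940.7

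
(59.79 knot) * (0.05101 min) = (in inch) 3706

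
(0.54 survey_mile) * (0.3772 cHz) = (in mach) 0.009627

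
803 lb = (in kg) 364.2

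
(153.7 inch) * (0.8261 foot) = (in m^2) 0.983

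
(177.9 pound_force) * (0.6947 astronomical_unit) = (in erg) 8.224e+20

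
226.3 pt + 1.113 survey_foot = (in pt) 1188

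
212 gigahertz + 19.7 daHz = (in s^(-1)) 2.12e+11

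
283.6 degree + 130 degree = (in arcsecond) 1.489e+06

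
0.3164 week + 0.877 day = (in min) 4452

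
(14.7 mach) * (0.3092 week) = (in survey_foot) 3.071e+09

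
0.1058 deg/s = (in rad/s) 0.001847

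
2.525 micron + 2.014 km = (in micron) 2.014e+09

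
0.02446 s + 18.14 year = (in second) 5.721e+08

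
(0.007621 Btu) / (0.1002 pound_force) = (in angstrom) 1.804e+11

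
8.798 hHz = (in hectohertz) 8.798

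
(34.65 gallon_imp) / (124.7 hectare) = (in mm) 0.0001263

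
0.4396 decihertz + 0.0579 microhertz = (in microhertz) 4.396e+04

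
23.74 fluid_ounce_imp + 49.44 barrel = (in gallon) 2077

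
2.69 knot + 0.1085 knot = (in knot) 2.798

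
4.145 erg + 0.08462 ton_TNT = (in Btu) 3.356e+05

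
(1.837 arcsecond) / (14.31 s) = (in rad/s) 6.224e-07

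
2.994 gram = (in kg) 0.002994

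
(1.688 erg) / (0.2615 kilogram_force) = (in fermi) 6.582e+07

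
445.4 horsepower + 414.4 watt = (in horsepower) 446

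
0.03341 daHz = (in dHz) 3.341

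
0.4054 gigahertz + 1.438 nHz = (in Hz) 4.054e+08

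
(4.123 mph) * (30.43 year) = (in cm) 1.769e+11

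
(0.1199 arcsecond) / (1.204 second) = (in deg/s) 2.766e-05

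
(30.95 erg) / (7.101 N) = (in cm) 4.359e-05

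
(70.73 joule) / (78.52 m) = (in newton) 0.9008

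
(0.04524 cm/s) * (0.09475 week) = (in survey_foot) 85.05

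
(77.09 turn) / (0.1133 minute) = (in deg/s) 4082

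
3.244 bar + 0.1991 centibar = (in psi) 47.08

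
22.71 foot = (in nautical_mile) 0.003738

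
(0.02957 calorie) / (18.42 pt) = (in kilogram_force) 1.941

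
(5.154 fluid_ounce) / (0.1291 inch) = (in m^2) 0.04648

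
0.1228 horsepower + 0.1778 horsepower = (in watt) 224.2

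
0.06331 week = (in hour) 10.64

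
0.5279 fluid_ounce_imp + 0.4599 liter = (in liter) 0.4749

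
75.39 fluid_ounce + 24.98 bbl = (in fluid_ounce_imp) 1.399e+05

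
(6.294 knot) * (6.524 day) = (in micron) 1.825e+12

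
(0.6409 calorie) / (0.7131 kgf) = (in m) 0.3835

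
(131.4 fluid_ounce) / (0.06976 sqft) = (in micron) 5.996e+05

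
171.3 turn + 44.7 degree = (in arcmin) 3.703e+06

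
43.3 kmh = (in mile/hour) 26.91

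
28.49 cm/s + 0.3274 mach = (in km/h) 402.4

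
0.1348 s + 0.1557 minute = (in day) 0.0001097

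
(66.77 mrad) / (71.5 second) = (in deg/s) 0.05351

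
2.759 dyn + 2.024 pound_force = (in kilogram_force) 0.9181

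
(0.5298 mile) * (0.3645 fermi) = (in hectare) 3.108e-17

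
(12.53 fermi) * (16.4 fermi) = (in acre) 5.078e-32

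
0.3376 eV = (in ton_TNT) 1.293e-29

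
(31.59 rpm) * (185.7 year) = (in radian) 1.937e+10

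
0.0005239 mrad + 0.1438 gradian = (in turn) 0.0003596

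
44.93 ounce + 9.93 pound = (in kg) 5.778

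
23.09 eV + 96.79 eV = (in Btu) 1.82e-20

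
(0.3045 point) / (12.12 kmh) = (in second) 3.191e-05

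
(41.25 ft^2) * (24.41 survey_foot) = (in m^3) 28.51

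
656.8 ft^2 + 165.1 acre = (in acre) 165.1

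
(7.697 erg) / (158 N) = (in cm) 4.872e-07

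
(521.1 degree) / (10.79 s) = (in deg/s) 48.29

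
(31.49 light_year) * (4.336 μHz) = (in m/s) 1.292e+12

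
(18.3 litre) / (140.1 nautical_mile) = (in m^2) 7.053e-08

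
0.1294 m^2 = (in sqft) 1.393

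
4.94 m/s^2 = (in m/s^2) 4.94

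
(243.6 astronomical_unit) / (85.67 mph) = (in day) 1.101e+07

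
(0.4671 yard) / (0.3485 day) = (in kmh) 5.107e-05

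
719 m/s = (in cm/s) 7.19e+04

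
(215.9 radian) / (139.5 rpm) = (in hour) 0.004105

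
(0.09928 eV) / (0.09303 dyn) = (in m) 1.71e-14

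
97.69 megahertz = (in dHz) 9.769e+08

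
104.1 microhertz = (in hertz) 0.0001041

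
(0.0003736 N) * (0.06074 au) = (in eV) 2.119e+25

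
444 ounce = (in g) 1.259e+04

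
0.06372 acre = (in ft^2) 2776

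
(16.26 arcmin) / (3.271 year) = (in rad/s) 4.585e-11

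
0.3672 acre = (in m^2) 1486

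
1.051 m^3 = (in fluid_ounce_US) 3.554e+04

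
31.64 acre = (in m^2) 1.28e+05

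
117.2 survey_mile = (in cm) 1.886e+07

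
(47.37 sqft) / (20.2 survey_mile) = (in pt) 0.3837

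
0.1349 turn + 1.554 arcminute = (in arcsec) 1.749e+05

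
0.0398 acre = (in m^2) 161.1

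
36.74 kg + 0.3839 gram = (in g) 3.674e+04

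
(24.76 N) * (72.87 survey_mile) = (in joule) 2.904e+06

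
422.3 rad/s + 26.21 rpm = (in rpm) 4059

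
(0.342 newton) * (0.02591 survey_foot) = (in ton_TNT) 6.455e-13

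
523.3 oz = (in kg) 14.84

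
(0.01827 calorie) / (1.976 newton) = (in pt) 109.7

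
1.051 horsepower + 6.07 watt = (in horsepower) 1.059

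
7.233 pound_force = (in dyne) 3.217e+06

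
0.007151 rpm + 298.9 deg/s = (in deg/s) 298.9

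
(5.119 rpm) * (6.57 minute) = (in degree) 1.211e+04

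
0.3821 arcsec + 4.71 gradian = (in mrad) 73.99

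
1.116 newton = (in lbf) 0.2509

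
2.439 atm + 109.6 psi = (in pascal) 1.003e+06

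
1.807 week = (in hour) 303.6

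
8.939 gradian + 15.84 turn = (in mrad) 9.967e+04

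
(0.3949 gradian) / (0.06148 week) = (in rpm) 1.593e-06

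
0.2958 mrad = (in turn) 4.708e-05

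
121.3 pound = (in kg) 55.02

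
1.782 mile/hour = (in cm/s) 79.66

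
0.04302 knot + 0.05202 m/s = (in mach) 0.0002178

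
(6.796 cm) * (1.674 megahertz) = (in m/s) 1.138e+05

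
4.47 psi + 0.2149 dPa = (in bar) 0.3082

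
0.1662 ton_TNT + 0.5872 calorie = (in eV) 4.34e+27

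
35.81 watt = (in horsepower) 0.04802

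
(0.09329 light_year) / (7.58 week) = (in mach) 5.654e+05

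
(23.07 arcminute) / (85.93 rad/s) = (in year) 2.476e-12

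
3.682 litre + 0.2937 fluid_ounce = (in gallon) 0.975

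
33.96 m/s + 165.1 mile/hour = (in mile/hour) 241.1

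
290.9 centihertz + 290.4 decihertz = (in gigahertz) 3.195e-08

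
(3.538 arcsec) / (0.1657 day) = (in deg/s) 6.865e-08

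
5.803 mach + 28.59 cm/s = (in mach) 5.804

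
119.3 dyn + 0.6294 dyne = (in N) 0.001199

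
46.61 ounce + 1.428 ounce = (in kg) 1.362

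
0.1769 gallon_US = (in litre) 0.6696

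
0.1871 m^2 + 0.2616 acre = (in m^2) 1059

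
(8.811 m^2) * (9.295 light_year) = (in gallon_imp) 1.704e+20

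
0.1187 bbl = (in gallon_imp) 4.151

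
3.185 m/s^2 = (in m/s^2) 3.185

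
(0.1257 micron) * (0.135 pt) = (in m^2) 5.986e-12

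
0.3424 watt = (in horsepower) 0.0004592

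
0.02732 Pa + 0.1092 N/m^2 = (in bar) 1.365e-06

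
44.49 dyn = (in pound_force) 0.0001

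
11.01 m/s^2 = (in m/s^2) 11.01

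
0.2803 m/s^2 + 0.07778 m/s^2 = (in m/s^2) 0.3581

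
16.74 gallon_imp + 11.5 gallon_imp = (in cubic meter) 0.1284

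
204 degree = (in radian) 3.56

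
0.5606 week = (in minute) 5651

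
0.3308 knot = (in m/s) 0.1702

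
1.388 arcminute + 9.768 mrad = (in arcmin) 34.97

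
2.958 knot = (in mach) 0.004469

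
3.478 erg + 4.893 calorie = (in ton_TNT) 4.893e-09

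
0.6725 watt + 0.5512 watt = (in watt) 1.224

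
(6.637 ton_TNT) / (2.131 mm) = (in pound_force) 2.93e+12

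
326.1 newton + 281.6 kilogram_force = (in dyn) 3.088e+08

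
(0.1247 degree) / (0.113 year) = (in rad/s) 6.107e-10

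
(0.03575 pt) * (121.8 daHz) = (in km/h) 0.0553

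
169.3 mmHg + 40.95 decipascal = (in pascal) 2.258e+04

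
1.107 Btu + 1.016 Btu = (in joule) 2240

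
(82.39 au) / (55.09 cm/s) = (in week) 3.699e+07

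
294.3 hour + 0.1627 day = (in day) 12.43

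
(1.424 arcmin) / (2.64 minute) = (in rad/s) 2.615e-06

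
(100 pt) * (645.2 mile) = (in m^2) 3.663e+04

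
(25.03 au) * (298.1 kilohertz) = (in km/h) 4.018e+18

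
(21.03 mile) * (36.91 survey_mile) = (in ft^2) 2.164e+10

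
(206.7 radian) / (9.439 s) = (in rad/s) 21.9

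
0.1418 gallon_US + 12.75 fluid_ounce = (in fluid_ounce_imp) 32.16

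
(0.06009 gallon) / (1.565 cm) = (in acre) 3.592e-06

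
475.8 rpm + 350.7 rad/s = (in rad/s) 400.5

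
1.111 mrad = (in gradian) 0.07073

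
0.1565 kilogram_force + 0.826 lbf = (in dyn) 5.209e+05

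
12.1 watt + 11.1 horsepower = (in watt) 8289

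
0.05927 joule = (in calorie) 0.01417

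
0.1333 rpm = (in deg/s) 0.7998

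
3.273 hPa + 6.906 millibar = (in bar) 0.01018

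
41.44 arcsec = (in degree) 0.01151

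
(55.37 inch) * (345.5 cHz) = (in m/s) 4.859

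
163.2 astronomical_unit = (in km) 2.441e+10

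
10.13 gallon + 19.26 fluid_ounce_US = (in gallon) 10.28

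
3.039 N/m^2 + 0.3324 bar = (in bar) 0.3324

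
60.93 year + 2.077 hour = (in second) 1.921e+09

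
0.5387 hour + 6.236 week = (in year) 0.1197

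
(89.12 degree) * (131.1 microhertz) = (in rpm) 0.001947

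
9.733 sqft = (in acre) 0.0002234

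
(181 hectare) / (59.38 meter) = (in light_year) 3.222e-12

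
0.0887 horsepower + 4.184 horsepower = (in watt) 3186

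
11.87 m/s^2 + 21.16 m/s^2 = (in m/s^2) 33.03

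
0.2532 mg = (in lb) 5.582e-07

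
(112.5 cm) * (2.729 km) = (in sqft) 3.305e+04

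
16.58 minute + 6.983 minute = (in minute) 23.56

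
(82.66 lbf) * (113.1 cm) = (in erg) 4.159e+09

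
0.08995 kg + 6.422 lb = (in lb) 6.62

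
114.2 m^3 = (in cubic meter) 114.2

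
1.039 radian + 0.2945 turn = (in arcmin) 9933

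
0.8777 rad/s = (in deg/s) 50.29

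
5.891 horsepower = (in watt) 4393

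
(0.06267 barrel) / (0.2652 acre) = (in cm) 0.0009284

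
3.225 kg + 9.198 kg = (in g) 1.242e+04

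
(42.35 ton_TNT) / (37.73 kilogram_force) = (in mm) 4.789e+11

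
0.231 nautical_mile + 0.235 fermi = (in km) 0.4278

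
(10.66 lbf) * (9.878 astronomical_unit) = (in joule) 7.007e+13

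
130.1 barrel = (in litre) 2.068e+04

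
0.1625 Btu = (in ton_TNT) 4.098e-08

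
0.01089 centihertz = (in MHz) 1.089e-10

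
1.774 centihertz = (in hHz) 0.0001774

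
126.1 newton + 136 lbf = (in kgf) 74.55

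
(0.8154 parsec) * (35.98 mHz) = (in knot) 1.76e+15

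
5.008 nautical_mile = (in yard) 1.014e+04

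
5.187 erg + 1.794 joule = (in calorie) 0.4288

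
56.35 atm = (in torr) 4.283e+04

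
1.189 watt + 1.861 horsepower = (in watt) 1389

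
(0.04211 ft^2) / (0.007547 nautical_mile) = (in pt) 0.7934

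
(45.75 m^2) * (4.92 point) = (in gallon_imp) 17.47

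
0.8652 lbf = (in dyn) 3.849e+05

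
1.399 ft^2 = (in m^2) 0.13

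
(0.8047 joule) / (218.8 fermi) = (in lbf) 8.268e+11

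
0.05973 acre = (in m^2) 241.7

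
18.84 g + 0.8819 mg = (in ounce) 0.6646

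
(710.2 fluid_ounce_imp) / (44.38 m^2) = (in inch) 0.0179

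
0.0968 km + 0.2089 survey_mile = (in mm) 4.33e+05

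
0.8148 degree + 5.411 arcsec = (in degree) 0.8163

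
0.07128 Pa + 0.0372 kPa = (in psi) 0.005406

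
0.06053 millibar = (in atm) 5.974e-05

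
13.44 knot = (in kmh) 24.89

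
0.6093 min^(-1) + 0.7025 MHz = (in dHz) 7.025e+06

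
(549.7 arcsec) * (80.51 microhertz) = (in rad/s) 2.146e-07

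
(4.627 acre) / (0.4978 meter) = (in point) 1.066e+08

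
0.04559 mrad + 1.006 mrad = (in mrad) 1.052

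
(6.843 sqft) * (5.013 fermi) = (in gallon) 8.419e-13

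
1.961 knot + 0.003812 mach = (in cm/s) 230.7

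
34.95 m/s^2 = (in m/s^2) 34.95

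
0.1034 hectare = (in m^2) 1034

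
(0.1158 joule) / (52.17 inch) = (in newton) 0.08739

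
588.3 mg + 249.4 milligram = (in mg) 837.7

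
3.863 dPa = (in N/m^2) 0.3863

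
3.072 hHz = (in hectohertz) 3.072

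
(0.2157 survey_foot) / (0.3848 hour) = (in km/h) 0.0001709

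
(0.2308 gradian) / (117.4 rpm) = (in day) 3.413e-09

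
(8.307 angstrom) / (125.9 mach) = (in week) 3.204e-20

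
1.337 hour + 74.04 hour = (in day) 3.141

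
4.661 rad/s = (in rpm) 44.51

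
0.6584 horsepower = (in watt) 491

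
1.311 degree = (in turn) 0.003642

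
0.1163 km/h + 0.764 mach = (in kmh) 936.6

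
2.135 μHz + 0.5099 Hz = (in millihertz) 509.9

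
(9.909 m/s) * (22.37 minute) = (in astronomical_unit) 8.89e-08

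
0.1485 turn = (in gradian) 59.4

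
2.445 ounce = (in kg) 0.06931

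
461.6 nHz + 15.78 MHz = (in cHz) 1.578e+09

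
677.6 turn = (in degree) 2.439e+05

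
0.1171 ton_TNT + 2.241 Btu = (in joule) 4.899e+08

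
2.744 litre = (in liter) 2.744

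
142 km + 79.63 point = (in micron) 1.42e+11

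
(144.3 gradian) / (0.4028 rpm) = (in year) 1.704e-06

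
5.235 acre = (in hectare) 2.119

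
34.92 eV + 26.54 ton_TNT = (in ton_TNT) 26.54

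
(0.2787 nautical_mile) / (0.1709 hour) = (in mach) 0.002464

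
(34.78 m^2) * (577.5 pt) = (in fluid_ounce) 2.396e+05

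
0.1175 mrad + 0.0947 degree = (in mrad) 1.77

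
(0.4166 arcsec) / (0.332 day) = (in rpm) 6.724e-10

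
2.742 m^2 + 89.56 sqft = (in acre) 0.002734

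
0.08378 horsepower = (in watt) 62.47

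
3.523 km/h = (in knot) 1.902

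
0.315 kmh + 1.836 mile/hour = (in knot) 1.766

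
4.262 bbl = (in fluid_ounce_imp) 2.385e+04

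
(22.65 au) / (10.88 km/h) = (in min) 1.869e+10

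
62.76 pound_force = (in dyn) 2.792e+07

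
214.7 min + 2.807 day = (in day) 2.956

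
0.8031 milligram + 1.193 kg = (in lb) 2.63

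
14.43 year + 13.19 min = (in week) 752.4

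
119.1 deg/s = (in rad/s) 2.079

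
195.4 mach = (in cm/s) 6.653e+06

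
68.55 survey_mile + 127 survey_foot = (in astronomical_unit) 7.377e-07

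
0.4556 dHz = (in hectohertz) 0.0004556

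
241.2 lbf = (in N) 1073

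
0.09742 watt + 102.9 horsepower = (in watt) 7.673e+04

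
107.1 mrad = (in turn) 0.01705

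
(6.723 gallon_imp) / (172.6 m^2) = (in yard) 0.0001937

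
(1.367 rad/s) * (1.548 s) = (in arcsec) 4.365e+05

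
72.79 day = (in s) 6.289e+06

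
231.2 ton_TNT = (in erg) 9.673e+18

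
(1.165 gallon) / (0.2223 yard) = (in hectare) 2.17e-06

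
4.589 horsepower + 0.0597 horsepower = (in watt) 3467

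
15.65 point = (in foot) 0.01811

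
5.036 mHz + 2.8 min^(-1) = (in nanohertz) 5.17e+07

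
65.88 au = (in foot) 3.233e+13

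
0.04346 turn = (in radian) 0.2731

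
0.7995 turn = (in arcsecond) 1.036e+06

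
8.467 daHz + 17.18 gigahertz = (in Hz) 1.718e+10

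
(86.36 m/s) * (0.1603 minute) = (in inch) 3.27e+04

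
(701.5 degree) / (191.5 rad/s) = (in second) 0.06393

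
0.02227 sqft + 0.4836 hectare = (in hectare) 0.4836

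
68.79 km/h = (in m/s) 19.11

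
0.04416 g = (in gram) 0.04416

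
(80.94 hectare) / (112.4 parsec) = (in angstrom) 0.002334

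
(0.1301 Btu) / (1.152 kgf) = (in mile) 0.00755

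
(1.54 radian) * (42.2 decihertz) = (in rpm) 62.06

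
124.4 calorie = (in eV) 3.249e+21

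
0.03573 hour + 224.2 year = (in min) 1.178e+08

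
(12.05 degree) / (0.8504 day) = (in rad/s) 2.862e-06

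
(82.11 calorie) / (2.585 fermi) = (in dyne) 1.329e+22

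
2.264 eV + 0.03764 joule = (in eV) 2.349e+17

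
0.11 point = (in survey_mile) 2.411e-08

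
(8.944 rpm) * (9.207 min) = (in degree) 2.965e+04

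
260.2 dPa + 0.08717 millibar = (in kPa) 0.03474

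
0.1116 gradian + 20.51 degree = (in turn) 0.05725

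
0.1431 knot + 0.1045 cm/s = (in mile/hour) 0.167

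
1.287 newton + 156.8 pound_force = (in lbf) 157.1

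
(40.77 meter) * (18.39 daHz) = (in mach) 22.02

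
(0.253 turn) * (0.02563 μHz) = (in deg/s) 2.334e-06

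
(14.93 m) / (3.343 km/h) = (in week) 2.658e-05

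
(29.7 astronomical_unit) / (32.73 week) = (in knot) 4.363e+05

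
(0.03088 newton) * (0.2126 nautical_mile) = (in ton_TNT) 2.906e-09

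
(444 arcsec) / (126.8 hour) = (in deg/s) 2.702e-07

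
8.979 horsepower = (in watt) 6696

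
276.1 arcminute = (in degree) 4.602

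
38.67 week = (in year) 0.7416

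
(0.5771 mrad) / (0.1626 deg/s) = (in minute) 0.003389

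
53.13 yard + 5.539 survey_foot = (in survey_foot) 164.9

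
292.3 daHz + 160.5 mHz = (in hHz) 29.23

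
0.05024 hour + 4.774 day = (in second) 4.127e+05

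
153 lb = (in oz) 2448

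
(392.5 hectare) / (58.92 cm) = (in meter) 6.662e+06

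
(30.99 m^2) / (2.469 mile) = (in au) 5.213e-14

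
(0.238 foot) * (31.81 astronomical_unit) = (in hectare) 3.452e+07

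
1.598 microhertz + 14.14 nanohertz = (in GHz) 1.612e-15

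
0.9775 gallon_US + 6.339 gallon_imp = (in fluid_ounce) 1100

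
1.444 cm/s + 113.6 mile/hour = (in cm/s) 5080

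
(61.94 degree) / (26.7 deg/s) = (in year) 7.356e-08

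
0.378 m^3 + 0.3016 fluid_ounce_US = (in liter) 378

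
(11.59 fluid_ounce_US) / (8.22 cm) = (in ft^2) 0.04488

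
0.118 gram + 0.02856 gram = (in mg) 146.6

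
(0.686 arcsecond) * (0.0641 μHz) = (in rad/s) 2.132e-13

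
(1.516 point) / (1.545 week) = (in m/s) 5.723e-10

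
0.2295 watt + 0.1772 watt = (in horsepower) 0.0005454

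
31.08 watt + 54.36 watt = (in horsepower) 0.1146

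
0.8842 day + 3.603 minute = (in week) 0.1267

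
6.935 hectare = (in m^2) 6.935e+04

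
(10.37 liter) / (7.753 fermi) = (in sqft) 1.44e+13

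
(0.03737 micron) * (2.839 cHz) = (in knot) 2.062e-09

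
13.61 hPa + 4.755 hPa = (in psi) 0.2664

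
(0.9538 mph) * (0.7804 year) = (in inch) 4.131e+08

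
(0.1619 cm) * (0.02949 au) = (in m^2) 7.142e+06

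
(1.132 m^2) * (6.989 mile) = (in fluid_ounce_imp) 4.481e+08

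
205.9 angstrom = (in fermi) 2.059e+07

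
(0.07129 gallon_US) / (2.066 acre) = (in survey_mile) 2.006e-11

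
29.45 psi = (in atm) 2.004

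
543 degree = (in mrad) 9477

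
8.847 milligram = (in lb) 1.95e-05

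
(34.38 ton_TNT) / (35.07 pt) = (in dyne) 1.163e+18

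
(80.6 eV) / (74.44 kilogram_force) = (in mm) 1.769e-17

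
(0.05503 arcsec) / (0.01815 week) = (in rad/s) 2.43e-11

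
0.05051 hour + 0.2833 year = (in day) 103.4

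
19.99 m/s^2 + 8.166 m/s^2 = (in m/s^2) 28.16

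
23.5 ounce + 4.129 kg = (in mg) 4.795e+06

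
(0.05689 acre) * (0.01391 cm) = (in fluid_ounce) 1083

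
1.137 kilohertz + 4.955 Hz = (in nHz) 1.142e+12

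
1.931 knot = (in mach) 0.002917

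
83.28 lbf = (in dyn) 3.704e+07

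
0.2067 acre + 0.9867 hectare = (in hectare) 1.07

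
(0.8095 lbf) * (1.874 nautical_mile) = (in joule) 1.25e+04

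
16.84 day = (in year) 0.04614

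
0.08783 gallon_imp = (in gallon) 0.1055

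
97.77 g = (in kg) 0.09777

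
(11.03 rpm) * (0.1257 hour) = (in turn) 83.19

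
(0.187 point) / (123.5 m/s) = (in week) 8.832e-13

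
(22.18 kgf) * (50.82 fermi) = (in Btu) 1.048e-14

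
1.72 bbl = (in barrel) 1.72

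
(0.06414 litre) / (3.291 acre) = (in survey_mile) 2.992e-12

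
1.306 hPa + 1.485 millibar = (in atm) 0.002755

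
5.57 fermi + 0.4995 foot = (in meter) 0.1522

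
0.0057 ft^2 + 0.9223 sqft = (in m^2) 0.08621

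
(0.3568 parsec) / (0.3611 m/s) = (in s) 3.049e+16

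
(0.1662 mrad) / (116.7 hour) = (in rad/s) 3.956e-10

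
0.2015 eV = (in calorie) 7.716e-21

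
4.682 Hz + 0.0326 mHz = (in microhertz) 4.682e+06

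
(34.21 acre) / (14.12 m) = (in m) 9805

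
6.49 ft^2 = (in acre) 0.000149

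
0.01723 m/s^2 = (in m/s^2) 0.01723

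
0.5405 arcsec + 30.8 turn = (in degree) 1.109e+04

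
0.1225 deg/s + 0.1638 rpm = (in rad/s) 0.01929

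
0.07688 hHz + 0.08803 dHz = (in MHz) 7.697e-06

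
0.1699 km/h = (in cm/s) 4.719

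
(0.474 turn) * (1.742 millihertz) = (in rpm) 0.04954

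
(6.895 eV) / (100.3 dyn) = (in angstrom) 1.101e-05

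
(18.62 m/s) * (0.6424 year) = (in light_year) 3.987e-08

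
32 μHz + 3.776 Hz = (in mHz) 3776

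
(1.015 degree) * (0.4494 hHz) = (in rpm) 7.602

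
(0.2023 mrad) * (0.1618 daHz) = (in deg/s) 0.01875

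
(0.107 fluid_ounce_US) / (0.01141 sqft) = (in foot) 0.009794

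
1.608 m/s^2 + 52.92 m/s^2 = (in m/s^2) 54.53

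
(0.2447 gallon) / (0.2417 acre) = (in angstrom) 9470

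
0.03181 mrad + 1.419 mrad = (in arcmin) 4.988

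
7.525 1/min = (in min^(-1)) 7.525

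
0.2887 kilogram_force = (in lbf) 0.6365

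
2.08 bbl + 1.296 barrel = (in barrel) 3.376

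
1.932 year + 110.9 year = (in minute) 5.93e+07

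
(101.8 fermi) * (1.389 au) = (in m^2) 0.02115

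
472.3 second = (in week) 0.0007809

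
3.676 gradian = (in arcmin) 198.5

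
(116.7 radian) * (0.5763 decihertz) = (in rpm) 64.22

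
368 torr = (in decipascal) 4.906e+05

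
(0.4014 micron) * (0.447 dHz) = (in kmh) 6.459e-08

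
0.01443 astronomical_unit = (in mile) 1.341e+06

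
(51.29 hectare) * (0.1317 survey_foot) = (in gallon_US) 5.439e+06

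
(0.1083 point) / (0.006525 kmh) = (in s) 0.02108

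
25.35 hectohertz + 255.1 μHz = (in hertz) 2535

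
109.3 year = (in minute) 5.745e+07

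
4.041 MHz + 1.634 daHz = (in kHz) 4041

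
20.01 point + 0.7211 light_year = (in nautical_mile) 3.684e+12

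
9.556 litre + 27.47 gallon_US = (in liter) 113.5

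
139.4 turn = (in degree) 5.018e+04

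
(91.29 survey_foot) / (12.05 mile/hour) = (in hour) 0.001435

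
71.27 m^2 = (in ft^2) 767.1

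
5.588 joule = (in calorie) 1.336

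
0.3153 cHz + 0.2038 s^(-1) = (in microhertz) 2.07e+05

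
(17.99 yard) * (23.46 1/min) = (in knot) 12.5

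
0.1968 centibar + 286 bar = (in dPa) 2.86e+08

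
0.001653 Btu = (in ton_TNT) 4.168e-10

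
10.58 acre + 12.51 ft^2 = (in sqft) 4.609e+05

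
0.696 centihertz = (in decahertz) 0.000696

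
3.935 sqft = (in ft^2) 3.935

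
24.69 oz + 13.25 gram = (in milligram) 7.132e+05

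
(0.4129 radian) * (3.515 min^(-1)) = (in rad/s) 0.02419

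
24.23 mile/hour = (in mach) 0.03181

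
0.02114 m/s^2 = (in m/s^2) 0.02114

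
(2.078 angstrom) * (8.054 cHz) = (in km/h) 6.025e-11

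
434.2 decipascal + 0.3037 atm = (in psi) 4.469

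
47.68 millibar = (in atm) 0.04706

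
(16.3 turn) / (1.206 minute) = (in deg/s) 81.09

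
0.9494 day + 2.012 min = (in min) 1369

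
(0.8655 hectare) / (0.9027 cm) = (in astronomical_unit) 6.409e-06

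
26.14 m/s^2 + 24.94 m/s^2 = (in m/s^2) 51.08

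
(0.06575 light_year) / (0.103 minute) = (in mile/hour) 2.252e+14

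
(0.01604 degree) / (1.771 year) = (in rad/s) 5.013e-12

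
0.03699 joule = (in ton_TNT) 8.841e-12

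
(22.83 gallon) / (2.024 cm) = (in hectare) 0.000427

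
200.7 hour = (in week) 1.195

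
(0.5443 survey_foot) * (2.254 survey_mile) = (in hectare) 0.06018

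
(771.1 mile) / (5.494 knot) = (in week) 0.726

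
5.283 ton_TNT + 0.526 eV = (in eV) 1.38e+29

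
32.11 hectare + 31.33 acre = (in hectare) 44.79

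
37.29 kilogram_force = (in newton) 365.7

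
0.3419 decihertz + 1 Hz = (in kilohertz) 0.001034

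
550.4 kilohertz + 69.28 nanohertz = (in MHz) 0.5504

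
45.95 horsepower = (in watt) 3.426e+04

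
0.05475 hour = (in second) 197.1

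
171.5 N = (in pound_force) 38.55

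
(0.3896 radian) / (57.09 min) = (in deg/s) 0.006517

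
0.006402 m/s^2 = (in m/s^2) 0.006402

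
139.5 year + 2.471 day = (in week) 7274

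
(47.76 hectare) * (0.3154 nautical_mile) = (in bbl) 1.755e+09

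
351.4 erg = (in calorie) 8.399e-06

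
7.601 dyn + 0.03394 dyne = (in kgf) 7.785e-06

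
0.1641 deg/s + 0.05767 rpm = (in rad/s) 0.008903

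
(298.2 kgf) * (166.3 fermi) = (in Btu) 4.609e-13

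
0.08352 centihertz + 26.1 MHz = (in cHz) 2.61e+09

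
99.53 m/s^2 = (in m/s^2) 99.53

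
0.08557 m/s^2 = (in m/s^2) 0.08557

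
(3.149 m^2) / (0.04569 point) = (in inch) 7.692e+06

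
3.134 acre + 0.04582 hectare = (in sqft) 1.414e+05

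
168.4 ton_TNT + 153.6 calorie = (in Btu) 6.678e+08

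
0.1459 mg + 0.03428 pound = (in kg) 0.01555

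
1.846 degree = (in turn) 0.005128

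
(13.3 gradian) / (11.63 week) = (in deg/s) 1.702e-06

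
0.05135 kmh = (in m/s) 0.01426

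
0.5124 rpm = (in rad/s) 0.05366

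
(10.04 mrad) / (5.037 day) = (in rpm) 2.203e-07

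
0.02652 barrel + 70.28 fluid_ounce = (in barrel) 0.03959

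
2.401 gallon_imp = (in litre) 10.92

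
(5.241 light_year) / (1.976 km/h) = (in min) 1.506e+15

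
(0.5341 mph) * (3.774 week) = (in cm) 5.45e+07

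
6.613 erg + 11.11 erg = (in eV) 1.106e+13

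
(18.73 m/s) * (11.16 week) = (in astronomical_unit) 0.0008451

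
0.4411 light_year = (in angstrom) 4.173e+25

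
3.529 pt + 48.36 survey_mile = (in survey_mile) 48.36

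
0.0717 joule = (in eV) 4.475e+17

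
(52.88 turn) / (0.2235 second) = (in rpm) 1.42e+04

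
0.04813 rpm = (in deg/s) 0.2888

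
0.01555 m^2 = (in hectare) 1.555e-06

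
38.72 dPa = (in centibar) 0.003872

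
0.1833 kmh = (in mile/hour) 0.1139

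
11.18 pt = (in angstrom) 3.944e+07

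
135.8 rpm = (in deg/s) 814.8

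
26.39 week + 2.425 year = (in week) 152.8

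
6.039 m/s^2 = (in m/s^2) 6.039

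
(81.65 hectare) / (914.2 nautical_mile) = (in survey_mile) 0.0002997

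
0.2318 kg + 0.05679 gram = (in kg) 0.2319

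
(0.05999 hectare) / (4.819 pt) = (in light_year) 3.73e-11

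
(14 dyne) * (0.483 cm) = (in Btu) 6.409e-10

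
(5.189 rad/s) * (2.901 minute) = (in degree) 5.175e+04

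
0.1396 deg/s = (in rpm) 0.02327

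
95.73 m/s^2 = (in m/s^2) 95.73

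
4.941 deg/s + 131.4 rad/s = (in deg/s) 7534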